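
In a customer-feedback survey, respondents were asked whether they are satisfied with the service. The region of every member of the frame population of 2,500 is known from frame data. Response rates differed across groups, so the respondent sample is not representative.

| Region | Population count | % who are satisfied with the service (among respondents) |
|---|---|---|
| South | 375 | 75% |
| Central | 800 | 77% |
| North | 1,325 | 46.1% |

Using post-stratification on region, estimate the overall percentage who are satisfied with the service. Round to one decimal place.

Reweight to the known region distribution:
  South: (375/2,500) × 75 = 11.25
  Central: (800/2,500) × 77 = 24.64
  North: (1,325/2,500) × 46.1 = 24.433
Post-stratified estimate = 60.323 → 60.3%.

60.3%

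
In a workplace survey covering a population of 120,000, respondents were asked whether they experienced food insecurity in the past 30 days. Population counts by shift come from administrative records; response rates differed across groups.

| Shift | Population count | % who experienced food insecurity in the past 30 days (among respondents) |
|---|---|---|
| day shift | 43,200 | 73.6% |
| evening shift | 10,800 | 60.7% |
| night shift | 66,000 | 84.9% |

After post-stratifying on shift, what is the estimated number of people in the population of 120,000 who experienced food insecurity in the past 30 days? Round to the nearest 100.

94,400

Apply each group's respondent rate to its population count:
  day shift: 43,200 × 73.6% = 31795.2
  evening shift: 10,800 × 60.7% = 6555.6
  night shift: 66,000 × 84.9% = 56,034
Estimated total = 94384.8 → 94,400.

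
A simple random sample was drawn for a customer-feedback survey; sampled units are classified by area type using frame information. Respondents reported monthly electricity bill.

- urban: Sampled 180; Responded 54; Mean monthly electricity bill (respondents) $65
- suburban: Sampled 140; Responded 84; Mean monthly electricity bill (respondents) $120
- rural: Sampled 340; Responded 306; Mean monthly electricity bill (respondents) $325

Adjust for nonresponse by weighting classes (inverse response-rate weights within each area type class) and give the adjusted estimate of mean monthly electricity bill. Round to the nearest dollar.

Class response rates: urban 54/180 = 30%, suburban 84/140 = 60%, rural 306/340 = 90%.
Weighting each respondent by the inverse class response rate inflates each class back to its sampled size, so the class weight is n_sampled:
  urban: 180 × 65 = 11,700
  suburban: 140 × 120 = 16,800
  rural: 340 × 325 = 110,500
Adjusted estimate = 139,000 / 660 = 210.606 → $211.

$211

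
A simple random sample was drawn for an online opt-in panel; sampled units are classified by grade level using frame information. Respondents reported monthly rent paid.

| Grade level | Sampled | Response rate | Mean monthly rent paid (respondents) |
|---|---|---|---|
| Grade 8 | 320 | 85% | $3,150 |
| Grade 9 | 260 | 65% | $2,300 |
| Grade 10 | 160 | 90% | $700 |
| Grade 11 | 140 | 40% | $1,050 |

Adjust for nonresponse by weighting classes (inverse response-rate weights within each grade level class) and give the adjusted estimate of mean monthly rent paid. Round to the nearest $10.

$2,120

Each respondent's weight = sampled/responded in their class; summing within a class gives n_sampled, so:
  Grade 8: 320 × 3150 = 1,008,000
  Grade 9: 260 × 2300 = 598,000
  Grade 10: 160 × 700 = 112,000
  Grade 11: 140 × 1050 = 147,000
Adjusted estimate = 1,865,000 / 880 = 2119.32 → $2,120.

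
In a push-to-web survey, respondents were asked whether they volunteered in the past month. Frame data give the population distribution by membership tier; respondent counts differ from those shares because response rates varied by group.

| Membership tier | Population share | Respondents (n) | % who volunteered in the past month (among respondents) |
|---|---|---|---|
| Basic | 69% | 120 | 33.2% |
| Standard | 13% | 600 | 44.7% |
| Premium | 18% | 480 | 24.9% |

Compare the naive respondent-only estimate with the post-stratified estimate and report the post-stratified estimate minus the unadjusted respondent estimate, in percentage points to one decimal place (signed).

Unadjusted (pooled respondent) estimate weights by respondent counts:
  (120/1200)×33.2 + (600/1200)×44.7 + (480/1200)×24.9 = 35.63%
Post-stratifying to population shares instead:
  0.69×33.2 + 0.13×44.7 + 0.18×24.9 = 33.201%
Difference = 33.201 − 35.63 = -2.429 pp.

-2.4 percentage points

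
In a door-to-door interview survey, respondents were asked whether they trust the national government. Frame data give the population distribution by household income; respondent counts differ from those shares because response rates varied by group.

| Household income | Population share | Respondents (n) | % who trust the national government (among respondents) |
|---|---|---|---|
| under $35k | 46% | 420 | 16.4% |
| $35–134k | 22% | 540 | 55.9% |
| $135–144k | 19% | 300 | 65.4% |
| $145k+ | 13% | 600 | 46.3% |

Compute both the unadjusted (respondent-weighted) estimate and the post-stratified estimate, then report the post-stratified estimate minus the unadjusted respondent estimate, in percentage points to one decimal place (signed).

-7.1 percentage points

Naive respondent-only estimate (weights = respondent counts):
  (420/1860)×16.4 + (540/1860)×55.9 + (300/1860)×65.4 + (600/1860)×46.3 = 45.4161%
Post-stratifying to population shares instead:
  0.46×16.4 + 0.22×55.9 + 0.19×65.4 + 0.13×46.3 = 38.287%
Difference = 38.287 − 45.4161 = -7.1291 pp.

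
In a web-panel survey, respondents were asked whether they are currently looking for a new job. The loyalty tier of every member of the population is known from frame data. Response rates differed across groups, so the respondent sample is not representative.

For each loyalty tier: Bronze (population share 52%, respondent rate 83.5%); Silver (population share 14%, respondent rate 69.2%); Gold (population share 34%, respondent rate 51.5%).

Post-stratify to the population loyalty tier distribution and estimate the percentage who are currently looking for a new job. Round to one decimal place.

Each cell contributes population-share × respondent value:
  Bronze: 0.52 × 83.5 = 43.42
  Silver: 0.14 × 69.2 = 9.688
  Gold: 0.34 × 51.5 = 17.51
Post-stratified estimate = 70.618 → 70.6%.

70.6%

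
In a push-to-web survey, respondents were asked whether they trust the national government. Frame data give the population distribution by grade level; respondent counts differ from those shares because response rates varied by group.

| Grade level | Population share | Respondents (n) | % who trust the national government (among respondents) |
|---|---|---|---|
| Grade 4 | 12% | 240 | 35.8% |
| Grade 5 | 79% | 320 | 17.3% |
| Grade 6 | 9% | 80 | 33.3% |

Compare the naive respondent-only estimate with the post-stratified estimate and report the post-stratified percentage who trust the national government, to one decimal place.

21.0%

Naive respondent-only estimate (weights = respondent counts):
  (240/640)×35.8 + (320/640)×17.3 + (80/640)×33.3 = 26.2375%
Post-stratified estimate weights by population shares:
  0.12×35.8 + 0.79×17.3 + 0.09×33.3 = 20.96%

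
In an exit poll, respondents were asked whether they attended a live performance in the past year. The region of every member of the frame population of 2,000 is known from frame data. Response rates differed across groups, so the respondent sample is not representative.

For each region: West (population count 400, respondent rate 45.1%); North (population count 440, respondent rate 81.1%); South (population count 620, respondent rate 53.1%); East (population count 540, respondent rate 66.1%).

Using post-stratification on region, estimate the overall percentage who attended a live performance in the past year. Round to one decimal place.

Post-stratification weights by population share, not respondent share:
  West: (400/2,000) × 45.1 = 9.02
  North: (440/2,000) × 81.1 = 17.842
  South: (620/2,000) × 53.1 = 16.461
  East: (540/2,000) × 66.1 = 17.847
Post-stratified estimate = 61.17 → 61.2%.

61.2%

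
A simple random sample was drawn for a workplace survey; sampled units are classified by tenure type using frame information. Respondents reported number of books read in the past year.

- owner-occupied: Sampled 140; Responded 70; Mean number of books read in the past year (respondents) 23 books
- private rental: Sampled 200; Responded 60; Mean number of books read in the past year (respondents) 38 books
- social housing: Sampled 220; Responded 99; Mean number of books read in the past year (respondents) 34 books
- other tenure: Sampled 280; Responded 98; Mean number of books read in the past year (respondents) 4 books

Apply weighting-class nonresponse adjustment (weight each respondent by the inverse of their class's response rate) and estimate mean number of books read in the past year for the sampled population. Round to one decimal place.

Response rates by class: owner-occupied 70/140 = 50%, private rental 60/200 = 30%, social housing 99/220 = 45%, other tenure 98/280 = 35%.
Inverse-response-rate weighting restores each class to its sampled count, so class totals weight by n_sampled:
  owner-occupied: 140 × 23 = 3220
  private rental: 200 × 38 = 7600
  social housing: 220 × 34 = 7480
  other tenure: 280 × 4 = 1120
Adjusted estimate = 19,420 / 840 = 23.119 → 23.1.

23.1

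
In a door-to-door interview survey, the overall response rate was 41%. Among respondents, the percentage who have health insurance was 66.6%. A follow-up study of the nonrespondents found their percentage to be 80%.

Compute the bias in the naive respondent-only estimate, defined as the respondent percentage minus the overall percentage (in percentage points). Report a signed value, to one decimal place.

Nonresponse fraction = 1 − 0.41 = 0.59.
Bias = (nonresponse fraction) × (respondent percentage − nonrespondent percentage)
     = 0.59 × (66.6 − 80) = 0.59 × -13.4 = -7.906.

-7.9 percentage points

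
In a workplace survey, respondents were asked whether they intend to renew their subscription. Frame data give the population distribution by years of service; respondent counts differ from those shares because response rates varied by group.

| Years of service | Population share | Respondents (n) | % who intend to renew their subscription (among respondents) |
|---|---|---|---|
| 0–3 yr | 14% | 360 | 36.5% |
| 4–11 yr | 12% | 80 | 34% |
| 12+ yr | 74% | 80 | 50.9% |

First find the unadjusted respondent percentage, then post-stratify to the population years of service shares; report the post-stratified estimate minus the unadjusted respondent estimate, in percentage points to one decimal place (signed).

Unadjusted (pooled respondent) estimate weights by respondent counts:
  (360/520)×36.5 + (80/520)×34 + (80/520)×50.9 = 38.3308%
Post-stratifying to population shares instead:
  0.14×36.5 + 0.12×34 + 0.74×50.9 = 46.856%
Difference = 46.856 − 38.3308 = 8.5252 pp.

+8.5 percentage points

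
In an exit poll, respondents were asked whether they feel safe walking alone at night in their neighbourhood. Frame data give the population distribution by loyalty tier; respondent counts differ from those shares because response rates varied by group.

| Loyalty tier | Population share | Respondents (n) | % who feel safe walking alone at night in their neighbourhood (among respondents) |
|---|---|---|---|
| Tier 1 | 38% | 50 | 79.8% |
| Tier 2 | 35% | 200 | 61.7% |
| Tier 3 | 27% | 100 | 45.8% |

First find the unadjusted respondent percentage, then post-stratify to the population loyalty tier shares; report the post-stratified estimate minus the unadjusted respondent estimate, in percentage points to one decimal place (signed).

+4.5 percentage points

Without adjustment, the pooled respondent share is:
  (50/350)×79.8 + (200/350)×61.7 + (100/350)×45.8 = 59.7429%
Post-stratified estimate weights by population shares:
  0.38×79.8 + 0.35×61.7 + 0.27×45.8 = 64.285%
Difference = 64.285 − 59.7429 = 4.5421 pp.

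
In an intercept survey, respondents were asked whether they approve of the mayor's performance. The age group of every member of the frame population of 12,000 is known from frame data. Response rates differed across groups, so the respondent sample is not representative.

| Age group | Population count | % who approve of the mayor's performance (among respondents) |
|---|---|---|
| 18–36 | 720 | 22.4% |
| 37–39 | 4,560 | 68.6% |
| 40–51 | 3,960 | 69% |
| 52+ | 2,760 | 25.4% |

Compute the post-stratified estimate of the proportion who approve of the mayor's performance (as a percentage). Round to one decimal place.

56.0%

Reweight to the known age group distribution:
  18–36: (720/12,000) × 22.4 = 1.344
  37–39: (4,560/12,000) × 68.6 = 26.068
  40–51: (3,960/12,000) × 69 = 22.77
  52+: (2,760/12,000) × 25.4 = 5.842
Post-stratified estimate = 56.024 → 56.0%.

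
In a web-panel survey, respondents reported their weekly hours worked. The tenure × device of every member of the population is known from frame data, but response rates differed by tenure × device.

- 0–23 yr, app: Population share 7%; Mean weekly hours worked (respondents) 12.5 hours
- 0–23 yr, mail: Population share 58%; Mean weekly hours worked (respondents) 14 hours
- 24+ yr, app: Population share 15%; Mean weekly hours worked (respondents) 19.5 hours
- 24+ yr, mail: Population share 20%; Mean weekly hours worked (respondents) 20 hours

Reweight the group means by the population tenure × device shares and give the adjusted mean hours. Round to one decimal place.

Reweight to the known tenure × device distribution:
  0–23 yr, app: 0.07 × 12.5 = 0.875
  0–23 yr, mail: 0.58 × 14 = 8.12
  24+ yr, app: 0.15 × 19.5 = 2.925
  24+ yr, mail: 0.2 × 20 = 4
Post-stratified estimate = 15.92 → 15.9.

15.9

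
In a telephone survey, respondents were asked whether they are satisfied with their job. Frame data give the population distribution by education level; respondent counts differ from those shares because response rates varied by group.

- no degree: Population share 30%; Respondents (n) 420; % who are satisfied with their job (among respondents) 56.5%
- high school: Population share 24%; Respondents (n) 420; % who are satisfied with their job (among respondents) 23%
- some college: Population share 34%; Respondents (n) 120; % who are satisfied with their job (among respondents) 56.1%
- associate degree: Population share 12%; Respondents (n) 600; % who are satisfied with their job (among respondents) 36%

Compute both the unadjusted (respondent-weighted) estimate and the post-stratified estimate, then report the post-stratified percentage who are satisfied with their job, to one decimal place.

Unadjusted (pooled respondent) estimate weights by respondent counts:
  (420/1560)×56.5 + (420/1560)×23 + (120/1560)×56.1 + (600/1560)×36 = 39.5654%
Reweighting by population education level shares:
  0.3×56.5 + 0.24×23 + 0.34×56.1 + 0.12×36 = 45.864%

45.9%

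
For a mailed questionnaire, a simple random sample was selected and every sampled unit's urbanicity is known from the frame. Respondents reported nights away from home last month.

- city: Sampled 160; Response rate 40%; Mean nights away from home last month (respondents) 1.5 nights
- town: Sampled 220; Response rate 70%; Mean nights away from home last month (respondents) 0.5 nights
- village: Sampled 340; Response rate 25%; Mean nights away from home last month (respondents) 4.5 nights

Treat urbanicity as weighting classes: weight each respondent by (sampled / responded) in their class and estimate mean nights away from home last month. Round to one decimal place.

2.6

With weight = n_sampled/n_responded per class, the weighted class total is n_sampled:
  city: 160 × 1.5 = 240
  town: 220 × 0.5 = 110
  village: 340 × 4.5 = 1530
Adjusted estimate = 1880 / 720 = 2.61111 → 2.6.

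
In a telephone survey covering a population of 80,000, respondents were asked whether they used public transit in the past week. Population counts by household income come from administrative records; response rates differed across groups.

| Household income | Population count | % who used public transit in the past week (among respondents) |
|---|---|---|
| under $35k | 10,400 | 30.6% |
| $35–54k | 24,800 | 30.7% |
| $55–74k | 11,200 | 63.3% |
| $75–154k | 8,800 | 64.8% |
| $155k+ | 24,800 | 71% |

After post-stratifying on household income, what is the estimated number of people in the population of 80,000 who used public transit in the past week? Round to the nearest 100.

Each cell contributes its population count × the respondent rate:
  under $35k: 10,400 × 30.6% = 3182.4
  $35–54k: 24,800 × 30.7% = 7613.6
  $55–74k: 11,200 × 63.3% = 7089.6
  $75–154k: 8,800 × 64.8% = 5702.4
  $155k+: 24,800 × 71% = 17,608
Estimated total = 41,196 → 41,200.

41,200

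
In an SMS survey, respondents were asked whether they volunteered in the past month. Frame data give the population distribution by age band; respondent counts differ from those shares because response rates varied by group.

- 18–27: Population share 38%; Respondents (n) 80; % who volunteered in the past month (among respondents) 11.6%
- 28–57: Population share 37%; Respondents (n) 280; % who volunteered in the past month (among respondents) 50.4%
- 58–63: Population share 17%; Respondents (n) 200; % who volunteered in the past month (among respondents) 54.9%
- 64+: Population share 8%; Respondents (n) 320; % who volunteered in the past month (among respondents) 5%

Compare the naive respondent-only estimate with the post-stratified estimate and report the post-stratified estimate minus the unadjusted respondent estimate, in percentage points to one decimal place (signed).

+1.4 percentage points

Unadjusted (pooled respondent) estimate weights by respondent counts:
  (80/880)×11.6 + (280/880)×50.4 + (200/880)×54.9 + (320/880)×5 = 31.3864%
Reweighting by population age band shares:
  0.38×11.6 + 0.37×50.4 + 0.17×54.9 + 0.08×5 = 32.789%
Difference = 32.789 − 31.3864 = 1.4026 pp.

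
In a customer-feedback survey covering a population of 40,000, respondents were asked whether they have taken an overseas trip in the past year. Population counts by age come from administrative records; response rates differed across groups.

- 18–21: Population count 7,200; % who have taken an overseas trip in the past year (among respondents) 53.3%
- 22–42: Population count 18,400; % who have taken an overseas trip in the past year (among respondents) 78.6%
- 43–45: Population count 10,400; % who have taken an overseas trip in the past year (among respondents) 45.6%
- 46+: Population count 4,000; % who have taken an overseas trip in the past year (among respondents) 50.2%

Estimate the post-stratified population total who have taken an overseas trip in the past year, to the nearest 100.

Estimated count per cell = population count × respondent percentage:
  18–21: 7,200 × 53.3% = 3837.6
  22–42: 18,400 × 78.6% = 14462.4
  43–45: 10,400 × 45.6% = 4742.4
  46+: 4,000 × 50.2% = 2008
Estimated total = 25050.4 → 25,100.

25,100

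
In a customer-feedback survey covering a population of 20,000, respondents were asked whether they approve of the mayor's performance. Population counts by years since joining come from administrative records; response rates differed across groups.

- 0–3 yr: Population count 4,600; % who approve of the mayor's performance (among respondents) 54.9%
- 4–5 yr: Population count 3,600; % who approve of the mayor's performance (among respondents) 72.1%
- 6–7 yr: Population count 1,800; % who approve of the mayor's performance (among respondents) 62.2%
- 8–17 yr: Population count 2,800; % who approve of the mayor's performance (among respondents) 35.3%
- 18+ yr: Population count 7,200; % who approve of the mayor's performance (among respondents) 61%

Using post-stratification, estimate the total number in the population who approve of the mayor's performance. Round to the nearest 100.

11,600

Apply each group's respondent rate to its population count:
  0–3 yr: 4,600 × 54.9% = 2525.4
  4–5 yr: 3,600 × 72.1% = 2595.6
  6–7 yr: 1,800 × 62.2% = 1119.6
  8–17 yr: 2,800 × 35.3% = 988.4
  18+ yr: 7,200 × 61% = 4392
Estimated total = 11,621 → 11,600.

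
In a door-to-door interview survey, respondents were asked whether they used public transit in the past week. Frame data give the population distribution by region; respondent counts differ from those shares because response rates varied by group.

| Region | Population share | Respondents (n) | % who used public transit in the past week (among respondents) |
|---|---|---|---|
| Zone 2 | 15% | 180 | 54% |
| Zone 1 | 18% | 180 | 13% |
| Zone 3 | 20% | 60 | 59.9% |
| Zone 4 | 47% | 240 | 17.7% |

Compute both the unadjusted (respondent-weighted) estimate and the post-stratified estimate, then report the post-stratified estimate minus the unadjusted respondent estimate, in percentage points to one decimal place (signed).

+0.6 percentage points

Without adjustment, the pooled respondent share is:
  (180/660)×54 + (180/660)×13 + (60/660)×59.9 + (240/660)×17.7 = 30.1545%
Reweighting by population region shares:
  0.15×54 + 0.18×13 + 0.2×59.9 + 0.47×17.7 = 30.739%
Difference = 30.739 − 30.1545 = 0.5845 pp.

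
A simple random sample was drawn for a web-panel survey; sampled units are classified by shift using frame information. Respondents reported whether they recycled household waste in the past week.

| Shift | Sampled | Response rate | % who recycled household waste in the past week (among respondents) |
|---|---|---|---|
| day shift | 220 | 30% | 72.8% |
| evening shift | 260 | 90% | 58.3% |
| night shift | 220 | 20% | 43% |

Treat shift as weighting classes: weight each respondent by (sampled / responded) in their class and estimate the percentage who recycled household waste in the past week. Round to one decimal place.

Weighting each respondent by the inverse class response rate inflates each class back to its sampled size, so the class weight is n_sampled:
  day shift: 220 × 72.8 = 16,016
  evening shift: 260 × 58.3 = 15,158
  night shift: 220 × 43 = 9460
Adjusted estimate = 40,634 / 700 = 58.0486 → 58.0%.

58.0%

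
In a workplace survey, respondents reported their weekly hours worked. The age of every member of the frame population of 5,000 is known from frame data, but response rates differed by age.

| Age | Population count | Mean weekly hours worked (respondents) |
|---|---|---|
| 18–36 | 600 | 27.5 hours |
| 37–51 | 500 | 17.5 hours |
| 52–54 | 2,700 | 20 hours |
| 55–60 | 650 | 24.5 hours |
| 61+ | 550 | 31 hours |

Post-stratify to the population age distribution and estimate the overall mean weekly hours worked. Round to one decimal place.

Each cell contributes population-share × respondent value:
  18–36: (600/5,000) × 27.5 = 3.3
  37–51: (500/5,000) × 17.5 = 1.75
  52–54: (2,700/5,000) × 20 = 10.8
  55–60: (650/5,000) × 24.5 = 3.185
  61+: (550/5,000) × 31 = 3.41
Post-stratified estimate = 22.445 → 22.4.

22.4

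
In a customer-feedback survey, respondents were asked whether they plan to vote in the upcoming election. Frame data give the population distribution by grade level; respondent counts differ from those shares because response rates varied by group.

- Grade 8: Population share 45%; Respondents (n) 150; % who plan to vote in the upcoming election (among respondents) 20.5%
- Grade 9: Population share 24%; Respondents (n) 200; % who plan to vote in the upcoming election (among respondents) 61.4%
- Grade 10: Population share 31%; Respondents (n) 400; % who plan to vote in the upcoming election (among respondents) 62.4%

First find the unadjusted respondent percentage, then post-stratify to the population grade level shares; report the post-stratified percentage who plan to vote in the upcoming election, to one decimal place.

43.3%

Naive respondent-only estimate (weights = respondent counts):
  (150/750)×20.5 + (200/750)×61.4 + (400/750)×62.4 = 53.7533%
Post-stratifying to population shares instead:
  0.45×20.5 + 0.24×61.4 + 0.31×62.4 = 43.305%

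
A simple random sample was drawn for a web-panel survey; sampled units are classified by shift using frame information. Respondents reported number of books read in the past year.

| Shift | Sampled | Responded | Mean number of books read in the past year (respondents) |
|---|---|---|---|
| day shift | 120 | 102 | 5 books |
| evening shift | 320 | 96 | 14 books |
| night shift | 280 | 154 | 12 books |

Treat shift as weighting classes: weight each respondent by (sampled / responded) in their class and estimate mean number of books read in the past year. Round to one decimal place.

Class response rates: day shift 102/120 = 85%, evening shift 96/320 = 30%, night shift 154/280 = 55%.
Weighting each respondent by the inverse class response rate inflates each class back to its sampled size, so the class weight is n_sampled:
  day shift: 120 × 5 = 600
  evening shift: 320 × 14 = 4480
  night shift: 280 × 12 = 3360
Adjusted estimate = 8440 / 720 = 11.7222 → 11.7.

11.7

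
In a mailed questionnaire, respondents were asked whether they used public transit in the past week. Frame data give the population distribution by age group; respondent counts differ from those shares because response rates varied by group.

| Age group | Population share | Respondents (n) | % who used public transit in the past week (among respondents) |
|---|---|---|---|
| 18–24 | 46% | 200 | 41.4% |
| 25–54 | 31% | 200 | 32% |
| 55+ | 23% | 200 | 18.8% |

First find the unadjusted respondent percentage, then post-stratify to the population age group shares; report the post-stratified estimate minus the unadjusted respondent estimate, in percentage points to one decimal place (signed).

+2.6 percentage points

Unadjusted (pooled respondent) estimate weights by respondent counts:
  (200/600)×41.4 + (200/600)×32 + (200/600)×18.8 = 30.7333%
Post-stratified estimate weights by population shares:
  0.46×41.4 + 0.31×32 + 0.23×18.8 = 33.288%
Difference = 33.288 − 30.7333 = 2.5547 pp.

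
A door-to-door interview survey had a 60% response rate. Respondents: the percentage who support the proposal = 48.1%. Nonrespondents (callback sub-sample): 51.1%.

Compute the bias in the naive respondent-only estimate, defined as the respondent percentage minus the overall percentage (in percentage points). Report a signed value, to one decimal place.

Nonresponse fraction = 1 − 0.6 = 0.4.
Bias = (nonresponse fraction) × (respondent percentage − nonrespondent percentage)
     = 0.4 × (48.1 − 51.1) = 0.4 × -3 = -1.2.

-1.2 percentage points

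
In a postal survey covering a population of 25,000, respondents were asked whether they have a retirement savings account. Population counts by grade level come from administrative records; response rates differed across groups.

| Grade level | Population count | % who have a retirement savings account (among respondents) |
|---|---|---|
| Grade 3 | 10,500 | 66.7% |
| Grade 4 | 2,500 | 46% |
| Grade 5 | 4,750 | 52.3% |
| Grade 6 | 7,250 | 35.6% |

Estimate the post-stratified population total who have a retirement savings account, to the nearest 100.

Each cell contributes its population count × the respondent rate:
  Grade 3: 10,500 × 66.7% = 7003.5
  Grade 4: 2,500 × 46% = 1150
  Grade 5: 4,750 × 52.3% = 2484.25
  Grade 6: 7,250 × 35.6% = 2581
Estimated total = 13218.8 → 13,200.

13,200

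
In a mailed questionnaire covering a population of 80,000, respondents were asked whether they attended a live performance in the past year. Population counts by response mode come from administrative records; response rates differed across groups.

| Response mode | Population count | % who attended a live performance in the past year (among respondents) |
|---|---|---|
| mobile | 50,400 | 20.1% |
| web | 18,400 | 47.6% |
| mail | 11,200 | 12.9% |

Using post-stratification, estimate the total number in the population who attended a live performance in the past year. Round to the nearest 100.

20,300

Apply each group's respondent rate to its population count:
  mobile: 50,400 × 20.1% = 10130.4
  web: 18,400 × 47.6% = 8758.4
  mail: 11,200 × 12.9% = 1444.8
Estimated total = 20333.6 → 20,300.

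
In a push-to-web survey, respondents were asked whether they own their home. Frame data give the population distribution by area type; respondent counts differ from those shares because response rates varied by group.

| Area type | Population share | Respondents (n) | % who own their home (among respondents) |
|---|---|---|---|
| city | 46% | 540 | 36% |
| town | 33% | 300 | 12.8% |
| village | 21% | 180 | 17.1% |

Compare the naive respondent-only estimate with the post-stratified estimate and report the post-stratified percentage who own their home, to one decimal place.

24.4%

Naive respondent-only estimate (weights = respondent counts):
  (540/1020)×36 + (300/1020)×12.8 + (180/1020)×17.1 = 25.8412%
Post-stratifying to population shares instead:
  0.46×36 + 0.33×12.8 + 0.21×17.1 = 24.375%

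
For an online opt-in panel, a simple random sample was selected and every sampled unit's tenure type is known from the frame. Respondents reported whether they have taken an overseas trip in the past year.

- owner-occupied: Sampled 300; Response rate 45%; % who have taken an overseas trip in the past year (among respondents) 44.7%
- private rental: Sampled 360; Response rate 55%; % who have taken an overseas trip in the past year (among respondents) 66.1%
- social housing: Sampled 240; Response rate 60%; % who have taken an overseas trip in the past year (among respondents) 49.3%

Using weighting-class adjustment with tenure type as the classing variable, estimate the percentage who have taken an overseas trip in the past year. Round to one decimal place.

54.5%

Each respondent's weight = sampled/responded in their class; summing within a class gives n_sampled, so:
  owner-occupied: 300 × 44.7 = 13,410
  private rental: 360 × 66.1 = 23796
  social housing: 240 × 49.3 = 11,832
Adjusted estimate = 49,038 / 900 = 54.4867 → 54.5%.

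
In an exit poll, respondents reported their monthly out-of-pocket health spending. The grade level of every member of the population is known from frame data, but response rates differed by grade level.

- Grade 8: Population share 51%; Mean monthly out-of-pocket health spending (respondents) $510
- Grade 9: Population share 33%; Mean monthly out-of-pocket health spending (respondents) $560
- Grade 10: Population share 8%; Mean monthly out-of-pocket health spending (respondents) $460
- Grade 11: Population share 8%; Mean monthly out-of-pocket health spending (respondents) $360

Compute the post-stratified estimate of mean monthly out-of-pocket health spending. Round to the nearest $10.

Post-stratification weights by population share, not respondent share:
  Grade 8: 0.51 × 510 = 260.1
  Grade 9: 0.33 × 560 = 184.8
  Grade 10: 0.08 × 460 = 36.8
  Grade 11: 0.08 × 360 = 28.8
Post-stratified estimate = 510.5 → $510.

$510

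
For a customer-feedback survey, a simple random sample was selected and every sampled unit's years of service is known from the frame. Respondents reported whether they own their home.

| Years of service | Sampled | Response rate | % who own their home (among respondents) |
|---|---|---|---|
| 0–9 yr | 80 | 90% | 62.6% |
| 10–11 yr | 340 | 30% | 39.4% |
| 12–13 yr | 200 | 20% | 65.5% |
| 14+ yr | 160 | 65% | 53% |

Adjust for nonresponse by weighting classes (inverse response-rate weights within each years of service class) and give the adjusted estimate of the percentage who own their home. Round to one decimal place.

51.3%

With weight = n_sampled/n_responded per class, the weighted class total is n_sampled:
  0–9 yr: 80 × 62.6 = 5008
  10–11 yr: 340 × 39.4 = 13,396
  12–13 yr: 200 × 65.5 = 13,100
  14+ yr: 160 × 53 = 8480
Adjusted estimate = 39,984 / 780 = 51.2615 → 51.3%.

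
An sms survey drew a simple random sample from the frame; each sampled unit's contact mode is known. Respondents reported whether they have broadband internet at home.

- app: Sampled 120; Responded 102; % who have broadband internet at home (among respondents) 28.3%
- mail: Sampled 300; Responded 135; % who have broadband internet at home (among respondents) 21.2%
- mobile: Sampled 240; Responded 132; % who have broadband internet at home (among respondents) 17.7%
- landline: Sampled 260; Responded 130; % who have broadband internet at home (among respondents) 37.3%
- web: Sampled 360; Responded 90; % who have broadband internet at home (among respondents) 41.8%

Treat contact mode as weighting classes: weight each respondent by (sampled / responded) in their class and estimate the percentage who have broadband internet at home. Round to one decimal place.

Response rates by class: app 102/120 = 85%, mail 135/300 = 45%, mobile 132/240 = 55%, landline 130/260 = 50%, web 90/360 = 25%.
Inverse-response-rate weighting restores each class to its sampled count, so class totals weight by n_sampled:
  app: 120 × 28.3 = 3396
  mail: 300 × 21.2 = 6360
  mobile: 240 × 17.7 = 4248
  landline: 260 × 37.3 = 9698
  web: 360 × 41.8 = 15048
Adjusted estimate = 38,750 / 1,280 = 30.2734 → 30.3%.

30.3%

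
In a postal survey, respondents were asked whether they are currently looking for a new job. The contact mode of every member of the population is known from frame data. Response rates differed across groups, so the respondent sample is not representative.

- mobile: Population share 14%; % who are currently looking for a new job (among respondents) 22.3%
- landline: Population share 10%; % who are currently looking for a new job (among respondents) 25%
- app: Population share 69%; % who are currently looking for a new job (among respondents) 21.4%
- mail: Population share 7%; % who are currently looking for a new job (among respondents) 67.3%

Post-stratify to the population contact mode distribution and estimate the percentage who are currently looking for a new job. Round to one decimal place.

25.1%

Reweight to the known contact mode distribution:
  mobile: 0.14 × 22.3 = 3.122
  landline: 0.1 × 25 = 2.5
  app: 0.69 × 21.4 = 14.766
  mail: 0.07 × 67.3 = 4.711
Post-stratified estimate = 25.099 → 25.1%.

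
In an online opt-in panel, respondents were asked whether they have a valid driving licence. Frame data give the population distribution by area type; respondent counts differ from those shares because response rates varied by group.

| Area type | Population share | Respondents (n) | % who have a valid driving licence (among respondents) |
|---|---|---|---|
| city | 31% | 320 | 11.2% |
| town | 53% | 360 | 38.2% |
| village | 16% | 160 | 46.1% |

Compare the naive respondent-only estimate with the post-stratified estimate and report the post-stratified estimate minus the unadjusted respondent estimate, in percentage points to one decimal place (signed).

Naive respondent-only estimate (weights = respondent counts):
  (320/840)×11.2 + (360/840)×38.2 + (160/840)×46.1 = 29.419%
Post-stratifying to population shares instead:
  0.31×11.2 + 0.53×38.2 + 0.16×46.1 = 31.094%
Difference = 31.094 − 29.419 = 1.675 pp.

+1.7 percentage points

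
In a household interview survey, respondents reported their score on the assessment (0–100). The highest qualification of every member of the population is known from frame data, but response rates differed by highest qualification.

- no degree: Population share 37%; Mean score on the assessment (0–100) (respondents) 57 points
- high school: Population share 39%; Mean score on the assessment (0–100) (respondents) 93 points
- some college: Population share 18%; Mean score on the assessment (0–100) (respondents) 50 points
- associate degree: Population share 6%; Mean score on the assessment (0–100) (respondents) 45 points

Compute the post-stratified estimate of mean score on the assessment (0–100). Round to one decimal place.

69.1

Reweight to the known highest qualification distribution:
  no degree: 0.37 × 57 = 21.09
  high school: 0.39 × 93 = 36.27
  some college: 0.18 × 50 = 9
  associate degree: 0.06 × 45 = 2.7
Post-stratified estimate = 69.06 → 69.1.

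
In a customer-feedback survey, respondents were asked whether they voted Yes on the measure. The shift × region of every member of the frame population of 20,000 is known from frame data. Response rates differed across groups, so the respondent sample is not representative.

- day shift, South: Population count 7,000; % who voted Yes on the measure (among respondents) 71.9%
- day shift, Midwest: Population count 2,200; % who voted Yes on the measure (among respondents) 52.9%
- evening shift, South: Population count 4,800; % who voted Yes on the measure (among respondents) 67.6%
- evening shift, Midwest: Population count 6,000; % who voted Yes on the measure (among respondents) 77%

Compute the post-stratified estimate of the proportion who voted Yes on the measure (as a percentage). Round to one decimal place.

Each cell contributes population-share × respondent value:
  day shift, South: (7,000/20,000) × 71.9 = 25.165
  day shift, Midwest: (2,200/20,000) × 52.9 = 5.819
  evening shift, South: (4,800/20,000) × 67.6 = 16.224
  evening shift, Midwest: (6,000/20,000) × 77 = 23.1
Post-stratified estimate = 70.308 → 70.3%.

70.3%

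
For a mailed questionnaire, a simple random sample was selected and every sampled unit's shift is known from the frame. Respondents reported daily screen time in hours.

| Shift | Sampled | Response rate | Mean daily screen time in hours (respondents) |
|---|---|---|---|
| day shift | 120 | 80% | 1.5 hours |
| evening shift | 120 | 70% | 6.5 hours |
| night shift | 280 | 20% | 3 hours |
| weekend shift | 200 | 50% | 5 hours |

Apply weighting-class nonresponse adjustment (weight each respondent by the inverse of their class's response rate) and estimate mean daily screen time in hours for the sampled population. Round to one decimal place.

With weight = n_sampled/n_responded per class, the weighted class total is n_sampled:
  day shift: 120 × 1.5 = 180
  evening shift: 120 × 6.5 = 780
  night shift: 280 × 3 = 840
  weekend shift: 200 × 5 = 1000
Adjusted estimate = 2800 / 720 = 3.88889 → 3.9.

3.9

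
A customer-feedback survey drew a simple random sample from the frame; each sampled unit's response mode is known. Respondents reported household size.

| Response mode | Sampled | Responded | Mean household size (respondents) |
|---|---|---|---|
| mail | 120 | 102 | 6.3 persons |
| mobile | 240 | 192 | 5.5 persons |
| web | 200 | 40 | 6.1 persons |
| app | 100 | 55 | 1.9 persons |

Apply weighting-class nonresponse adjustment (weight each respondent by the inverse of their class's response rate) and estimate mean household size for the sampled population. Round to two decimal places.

Response rates by class: mail 102/120 = 85%, mobile 192/240 = 80%, web 40/200 = 20%, app 55/100 = 55%.
Inverse-response-rate weighting restores each class to its sampled count, so class totals weight by n_sampled:
  mail: 120 × 6.3 = 756
  mobile: 240 × 5.5 = 1320
  web: 200 × 6.1 = 1220
  app: 100 × 1.9 = 190
Adjusted estimate = 3486 / 660 = 5.28182 → 5.28.

5.28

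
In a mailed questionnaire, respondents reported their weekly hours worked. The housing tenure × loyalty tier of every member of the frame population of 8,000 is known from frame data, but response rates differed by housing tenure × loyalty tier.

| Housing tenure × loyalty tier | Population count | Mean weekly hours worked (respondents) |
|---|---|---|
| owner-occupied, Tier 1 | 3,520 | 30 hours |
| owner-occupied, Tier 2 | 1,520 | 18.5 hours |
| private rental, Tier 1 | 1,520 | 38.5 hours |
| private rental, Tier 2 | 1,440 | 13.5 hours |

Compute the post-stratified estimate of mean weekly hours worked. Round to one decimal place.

26.5

Post-stratification weights by population share, not respondent share:
  owner-occupied, Tier 1: (3,520/8,000) × 30 = 13.2
  owner-occupied, Tier 2: (1,520/8,000) × 18.5 = 3.515
  private rental, Tier 1: (1,520/8,000) × 38.5 = 7.315
  private rental, Tier 2: (1,440/8,000) × 13.5 = 2.43
Post-stratified estimate = 26.46 → 26.5.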